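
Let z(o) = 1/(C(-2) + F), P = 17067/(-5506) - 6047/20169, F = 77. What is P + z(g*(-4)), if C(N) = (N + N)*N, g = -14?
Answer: -31978073411/9439293690 ≈ -3.3878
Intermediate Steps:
P = -377519105/111050514 (P = 17067*(-1/5506) - 6047*1/20169 = -17067/5506 - 6047/20169 = -377519105/111050514 ≈ -3.3995)
C(N) = 2*N² (C(N) = (2*N)*N = 2*N²)
z(o) = 1/85 (z(o) = 1/(2*(-2)² + 77) = 1/(2*4 + 77) = 1/(8 + 77) = 1/85)
P + z(g*(-4)) = -377519105/111050514 + 1/85 = -31978073411/9439293690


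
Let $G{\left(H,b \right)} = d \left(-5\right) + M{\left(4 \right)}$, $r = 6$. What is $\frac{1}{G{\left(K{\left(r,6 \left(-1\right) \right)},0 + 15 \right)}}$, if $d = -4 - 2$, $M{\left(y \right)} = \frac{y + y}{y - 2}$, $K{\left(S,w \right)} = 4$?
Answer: $\frac{1}{34} \approx 0.029412$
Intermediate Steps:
$M{\left(y \right)} = \frac{2 y}{-2 + y}$
$d = -6$
$G{\left(H,b \right)} = 34$ ($G{\left(H,b \right)} = \left(-6\right) \left(-5\right) + 2 \cdot 4 \frac{1}{-2 + 4} = 30 + 2 \cdot 4 \cdot \frac{1}{2} = 30 + 4 = 34$)
$\frac{1}{G{\left(K{\left(r,6 \left(-1\right) \right)},0 + 15 \right)}} = \frac{1}{34}$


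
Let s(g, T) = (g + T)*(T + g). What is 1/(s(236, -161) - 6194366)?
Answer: -1/6188741 ≈ -1.6158e-7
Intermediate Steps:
s(g, T) = (T + g)**2 (s(g, T) = (T + g)*(T + g) = (T + g)**2)
1/(s(236, -161) - 6194366) = 1/((-161 + 236)**2 - 6194366) = 1/(75**2 - 6194366) = 1/(5625 - 6194366) = 1/(-6188741) = -1/6188741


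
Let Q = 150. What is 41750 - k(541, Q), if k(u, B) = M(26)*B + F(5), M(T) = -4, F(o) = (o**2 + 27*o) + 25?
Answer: 42165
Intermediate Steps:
F(o) = 25 + o**2 + 27*o
k(u, B) = 185 - 4*B (k(u, B) = -4*B + (25 + 5**2 + 27*5) = -4*B + (25 + 25 + 135) = -4*B + 185 = 185 - 4*B)
41750 - k(541, Q) = 41750 - (185 - 4*150) = 41750 - (185 - 600) = 41750 - 1*(-415) = 41750 + 415 = 42165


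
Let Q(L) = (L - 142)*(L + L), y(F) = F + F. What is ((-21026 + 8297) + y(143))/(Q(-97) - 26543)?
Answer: -12443/19823 ≈ -0.62771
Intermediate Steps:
y(F) = 2*F
Q(L) = 2*L*(-142 + L) (Q(L) = (-142 + L)*(2*L) = 2*L*(-142 + L))
((-21026 + 8297) + y(143))/(Q(-97) - 26543) = ((-21026 + 8297) + 2*143)/(2*(-97)*(-142 - 97) - 26543) = (-12729 + 286)/(2*(-97)*(-239) - 26543) = -12443/(46366 - 26543) = -12443/19823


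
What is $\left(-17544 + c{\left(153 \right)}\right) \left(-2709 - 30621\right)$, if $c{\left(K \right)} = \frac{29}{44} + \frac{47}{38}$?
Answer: $\frac{22217776485}{38} \approx 5.8468 \cdot 10^{8}$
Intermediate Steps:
$c{\left(K \right)} = \frac{1585}{836}$ ($c{\left(K \right)} = 29 \cdot \frac{1}{44} + 47 \cdot \frac{1}{38} = \frac{29}{44} + \frac{47}{38} = \frac{1585}{836}$)
$\left(-17544 + c{\left(153 \right)}\right) \left(-2709 - 30621\right) = \left(-17544 + \frac{1585}{836}\right) \left(-2709 - 30621\right) = \left(- \frac{14665199}{836}\right) \left(-33330\right) = \frac{22217776485}{38}$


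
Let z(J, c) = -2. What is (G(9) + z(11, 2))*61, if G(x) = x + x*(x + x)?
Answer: 10309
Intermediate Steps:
G(x) = x + 2*x² (G(x) = x + x*(2*x) = x + 2*x²)
(G(9) + z(11, 2))*61 = (9*(1 + 2*9) - 2)*61 = (9*(1 + 18) - 2)*61 = (9*19 - 2)*61 = (171 - 2)*61 = 169*61 = 10309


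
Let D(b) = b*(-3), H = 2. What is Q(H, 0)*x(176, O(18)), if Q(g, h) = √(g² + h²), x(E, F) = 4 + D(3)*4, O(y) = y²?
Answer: -64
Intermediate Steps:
D(b) = -3*b
x(E, F) = -32 (x(E, F) = 4 - 3*3*4 = 4 - 9*4 = 4 - 36 = -32)
Q(H, 0)*x(176, O(18)) = √(2² + 0²)*(-32) = √(4 + 0)*(-32) = √4*(-32) = 2*(-32) = -64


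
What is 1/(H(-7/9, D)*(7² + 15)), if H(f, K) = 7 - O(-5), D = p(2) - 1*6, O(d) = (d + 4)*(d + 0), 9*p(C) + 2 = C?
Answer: 1/128 ≈ 0.0078125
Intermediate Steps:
p(C) = -2/9 + C/9
O(d) = d*(4 + d) (O(d) = (4 + d)*d = d*(4 + d))
D = -6 (D = (-2/9 + (⅑)*2) - 1*6 = (-2/9 + 2/9) - 6 = 0 - 6 = -6)
H(f, K) = 2 (H(f, K) = 7 - (-5)*(4 - 5) = 7 - (-5)*(-1) = 7 - 1*5 = 7 - 5 = 2)
1/(H(-7/9, D)*(7² + 15)) = 1/(2*(7² + 15)) = 1/(2*(49 + 15)) = 1/(2*64) = 1/128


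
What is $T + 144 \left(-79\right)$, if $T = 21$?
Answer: $-11355$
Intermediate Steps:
$T + 144 \left(-79\right) = 21 + 144 \left(-79\right) = 21 - 11376 = -11355$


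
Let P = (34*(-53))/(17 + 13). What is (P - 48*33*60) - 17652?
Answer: -1691281/15 ≈ -1.1275e+5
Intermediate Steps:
P = -901/15 (P = -1802/30 = -1802*1/30 = -901/15 ≈ -60.067)
(P - 48*33*60) - 17652 = (-901/15 - 48*33*60) - 17652 = (-901/15 - 1584*60) - 17652 = (-901/15 - 95040) - 17652 = -1426501/15 - 17652 = -1691281/15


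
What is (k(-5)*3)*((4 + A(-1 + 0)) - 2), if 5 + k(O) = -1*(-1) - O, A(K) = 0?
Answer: 6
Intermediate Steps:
k(O) = -4 - O (k(O) = -5 + (-1*(-1) - O) = -5 + (1 - O) = -4 - O)
(k(-5)*3)*((4 + A(-1 + 0)) - 2) = ((-4 - 1*(-5))*3)*((4 + 0) - 2) = ((-4 + 5)*3)*(4 - 2) = (1*3)*2 = 3*2 = 6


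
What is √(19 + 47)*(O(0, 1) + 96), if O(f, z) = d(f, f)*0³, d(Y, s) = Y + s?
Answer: 96*√66 ≈ 779.91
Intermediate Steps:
O(f, z) = 0 (O(f, z) = (f + f)*0³ = (2*f)*0 = 0)
√(19 + 47)*(O(0, 1) + 96) = √(19 + 47)*(0 + 96) = √66*96 = 96*√66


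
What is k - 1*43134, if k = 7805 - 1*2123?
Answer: -37452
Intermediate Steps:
k = 5682 (k = 7805 - 2123 = 5682)
k - 1*43134 = 5682 - 1*43134 = 5682 - 43134 = -37452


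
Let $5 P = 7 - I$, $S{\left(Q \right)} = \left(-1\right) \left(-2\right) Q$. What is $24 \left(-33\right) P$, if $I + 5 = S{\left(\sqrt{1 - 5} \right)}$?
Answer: $- \frac{9504}{5} + \frac{3168 i}{5} \approx -1900.8 + 633.6 i$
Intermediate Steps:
$S{\left(Q \right)} = 2 Q$
$I = -5 + 4 i$ ($I = -5 + 2 \sqrt{1 - 5} = -5 + 2 \sqrt{-4} = -5 + 2 \cdot 2 i = -5 + 4 i \approx -5.0 + 4.0 i$)
$P = \frac{12}{5} - \frac{4 i}{5}$ ($P = \frac{7 - \left(-5 + 4 i\right)}{5} = \frac{7 + \left(5 - 4 i\right)}{5} = \frac{12 - 4 i}{5} = \frac{12}{5} - \frac{4 i}{5} \approx 2.4 - 0.8 i$)
$24 \left(-33\right) P = 24 \left(-33\right) \left(\frac{12}{5} - \frac{4 i}{5}\right) = - 792 \left(\frac{12}{5} - \frac{4 i}{5}\right) = - \frac{9504}{5} + \frac{3168 i}{5}$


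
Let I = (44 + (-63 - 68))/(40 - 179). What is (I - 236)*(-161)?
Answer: 5267437/139 ≈ 37895.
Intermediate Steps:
I = 87/139 (I = (44 - 131)/(-139) = -87*(-1/139) = 87/139 ≈ 0.62590)
(I - 236)*(-161) = (87/139 - 236)*(-161) = -32717/139*(-161) = 5267437/139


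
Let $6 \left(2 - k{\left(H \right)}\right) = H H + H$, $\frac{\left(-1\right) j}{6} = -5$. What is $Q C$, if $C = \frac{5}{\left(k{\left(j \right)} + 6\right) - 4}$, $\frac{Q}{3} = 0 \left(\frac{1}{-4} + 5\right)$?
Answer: $0$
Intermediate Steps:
$j = 30$ ($j = \left(-6\right) \left(-5\right) = 30$)
$k{\left(H \right)} = 2 - \frac{H}{6} - \frac{H^{2}}{6}$ ($k{\left(H \right)} = 2 - \frac{H H + H}{6} = 2 - \frac{H^{2} + H}{6} = 2 - \frac{H + H^{2}}{6} = 2 - \left(\frac{H}{6} + \frac{H^{2}}{6}\right) = 2 - \frac{H}{6} - \frac{H^{2}}{6}$)
$Q = 0$ ($Q = 3 \cdot 0 \left(\frac{1}{-4} + 5\right) = 3 \cdot 0 \left(- \frac{1}{4} + 5\right) = 3 \cdot 0 \cdot \frac{19}{4} = 3 \cdot 0 = 0$)
$C = - \frac{5}{151}$ ($C = \frac{5}{\left(\left(2 - 5 - \frac{30^{2}}{6}\right) + 6\right) - 4} = \frac{5}{\left(\left(2 - 5 - 150\right) + 6\right) - 4} = \frac{5}{\left(-153 + 6\right) - 4} = \frac{5}{-147 - 4} = \frac{5}{-151} = 5 \left(- \frac{1}{151}\right) = - \frac{5}{151} \approx -0.033113$)
$Q C = 0 \left(- \frac{5}{151}\right) = 0$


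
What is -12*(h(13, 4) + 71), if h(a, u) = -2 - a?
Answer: -672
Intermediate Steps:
-12*(h(13, 4) + 71) = -12*((-2 - 1*13) + 71) = -12*((-2 - 13) + 71) = -12*(-15 + 71) = -12*56 = -672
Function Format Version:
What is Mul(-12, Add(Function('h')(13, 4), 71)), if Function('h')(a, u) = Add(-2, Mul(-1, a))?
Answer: -672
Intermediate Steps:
Mul(-12, Add(Function('h')(13, 4), 71)) = Mul(-12, Add(Add(-2, Mul(-1, 13)), 71)) = Mul(-12, Add(Add(-2, -13), 71)) = Mul(-12, Add(-15, 71)) = Mul(-12, 56) = -672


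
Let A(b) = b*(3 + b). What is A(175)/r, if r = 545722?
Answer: 15575/272861 ≈ 0.057080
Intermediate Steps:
A(175)/r = (175*(3 + 175))/545722 = (175*178)*(1/545722) = 31150*(1/545722) = 15575/272861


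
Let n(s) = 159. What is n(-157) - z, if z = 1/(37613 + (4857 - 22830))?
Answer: 3122759/19640 ≈ 159.00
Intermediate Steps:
z = 1/19640 (z = 1/(37613 - 17973) = 1/19640 ≈ 5.0917e-5)
n(-157) - z = 159 - 1*1/19640 = 159 - 1/19640 = 3122759/19640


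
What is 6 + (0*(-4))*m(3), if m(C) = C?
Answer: 6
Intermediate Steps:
6 + (0*(-4))*m(3) = 6 + (0*(-4))*3 = 6 + 0*3 = 6 + 0 = 6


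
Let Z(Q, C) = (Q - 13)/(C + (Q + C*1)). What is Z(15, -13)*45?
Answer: -90/11 ≈ -8.1818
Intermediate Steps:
Z(Q, C) = (-13 + Q)/(Q + 2*C) (Z(Q, C) = (-13 + Q)/(C + (Q + C)) = (-13 + Q)/(C + (C + Q)) = (-13 + Q)/(Q + 2*C))
Z(15, -13)*45 = ((-13 + 15)/(15 + 2*(-13)))*45 = (2/(15 - 26))*45 = (2/(-11))*45 = -1/11*2*45 = -2/11*45 = -90/11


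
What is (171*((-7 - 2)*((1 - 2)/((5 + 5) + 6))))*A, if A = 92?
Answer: 35397/4 ≈ 8849.3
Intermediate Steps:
(171*((-7 - 2)*((1 - 2)/((5 + 5) + 6))))*A = (171*((-7 - 2)*((1 - 2)/((5 + 5) + 6))))*92 = (171*(-(-9)/(10 + 6)))*92 = (171*(-(-9)/16))*92 = (171*(-9*(-1/16)))*92 = (171*(9/16))*92 = (1539/16)*92 = 35397/4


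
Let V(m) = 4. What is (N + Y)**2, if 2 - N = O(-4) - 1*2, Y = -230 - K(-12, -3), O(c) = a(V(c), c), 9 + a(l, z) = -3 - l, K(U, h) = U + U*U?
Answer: 116964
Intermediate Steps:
K(U, h) = U + U**2
a(l, z) = -12 - l (a(l, z) = -9 + (-3 - l) = -12 - l)
O(c) = -16 (O(c) = -12 - 1*4 = -12 - 4 = -16)
Y = -362 (Y = -230 - (-12)*(1 - 12) = -230 - (-12)*(-11) = -230 - 1*132 = -230 - 132 = -362)
N = 20 (N = 2 - (-16 - 1*2) = 2 - (-16 - 2) = 2 - 1*(-18) = 2 + 18 = 20)
(N + Y)**2 = (20 - 362)**2 = (-342)**2 = 116964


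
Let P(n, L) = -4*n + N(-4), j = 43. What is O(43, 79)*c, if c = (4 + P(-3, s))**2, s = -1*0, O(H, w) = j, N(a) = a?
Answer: 6192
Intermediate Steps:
O(H, w) = 43
s = 0
P(n, L) = -4 - 4*n (P(n, L) = -4*n - 4 = -4 - 4*n)
c = 144 (c = (4 + (-4 - 4*(-3)))**2 = (4 + (-4 + 12))**2 = (4 + 8)**2 = 12**2 = 144)
O(43, 79)*c = 43*144 = 6192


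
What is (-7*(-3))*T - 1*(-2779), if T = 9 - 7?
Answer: 2821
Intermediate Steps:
T = 2
(-7*(-3))*T - 1*(-2779) = -7*(-3)*2 - 1*(-2779) = 21*2 + 2779 = 42 + 2779 = 2821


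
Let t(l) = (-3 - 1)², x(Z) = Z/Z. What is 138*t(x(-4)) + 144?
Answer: 2352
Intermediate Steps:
x(Z) = 1
t(l) = 16 (t(l) = (-4)² = 16)
138*t(x(-4)) + 144 = 138*16 + 144 = 2208 + 144 = 2352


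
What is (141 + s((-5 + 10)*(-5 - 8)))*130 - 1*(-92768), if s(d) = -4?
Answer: 110578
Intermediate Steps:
(141 + s((-5 + 10)*(-5 - 8)))*130 - 1*(-92768) = (141 - 4)*130 - 1*(-92768) = 137*130 + 92768 = 17810 + 92768 = 110578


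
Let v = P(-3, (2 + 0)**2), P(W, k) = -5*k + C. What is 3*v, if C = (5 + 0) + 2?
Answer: -39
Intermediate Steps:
C = 7 (C = 5 + 2 = 7)
P(W, k) = 7 - 5*k (P(W, k) = -5*k + 7 = 7 - 5*k)
v = -13 (v = 7 - 5*(2 + 0)**2 = 7 - 5*2**2 = 7 - 5*4 = 7 - 20 = -13)
3*v = 3*(-13) = -39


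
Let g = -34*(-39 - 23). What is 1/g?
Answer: 1/2108 ≈ 0.00047438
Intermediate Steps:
g = 2108 (g = -34*(-62) = 2108)
1/g = 1/2108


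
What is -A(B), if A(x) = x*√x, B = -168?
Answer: 336*I*√42 ≈ 2177.5*I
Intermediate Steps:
A(x) = x^(3/2)
-A(B) = -(-168)^(3/2) = -(-336)*I*√42 = 336*I*√42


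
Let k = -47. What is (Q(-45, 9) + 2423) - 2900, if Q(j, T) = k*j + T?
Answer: 1647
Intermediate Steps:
Q(j, T) = T - 47*j (Q(j, T) = -47*j + T = T - 47*j)
(Q(-45, 9) + 2423) - 2900 = ((9 - 47*(-45)) + 2423) - 2900 = ((9 + 2115) + 2423) - 2900 = (2124 + 2423) - 2900 = 4547 - 2900 = 1647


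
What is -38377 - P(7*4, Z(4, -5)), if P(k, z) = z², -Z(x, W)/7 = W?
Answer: -39602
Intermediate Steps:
Z(x, W) = -7*W
-38377 - P(7*4, Z(4, -5)) = -38377 - (-7*(-5))² = -38377 - 1*35² = -38377 - 1*1225 = -38377 - 1225 = -39602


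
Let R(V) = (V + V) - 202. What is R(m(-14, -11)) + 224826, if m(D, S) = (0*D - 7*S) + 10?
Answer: 224798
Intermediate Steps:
m(D, S) = 10 - 7*S (m(D, S) = (0 - 7*S) + 10 = -7*S + 10 = 10 - 7*S)
R(V) = -202 + 2*V (R(V) = 2*V - 202 = -202 + 2*V)
R(m(-14, -11)) + 224826 = (-202 + 2*(10 - 7*(-11))) + 224826 = (-202 + 2*(10 + 77)) + 224826 = (-202 + 2*87) + 224826 = (-202 + 174) + 224826 = -28 + 224826 = 224798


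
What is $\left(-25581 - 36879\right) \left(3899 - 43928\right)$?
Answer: $2500211340$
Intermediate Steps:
$\left(-25581 - 36879\right) \left(3899 - 43928\right) = \left(-62460\right) \left(-40029\right) = 2500211340$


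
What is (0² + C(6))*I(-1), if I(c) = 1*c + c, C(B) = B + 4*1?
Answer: -20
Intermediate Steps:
C(B) = 4 + B (C(B) = B + 4 = 4 + B)
I(c) = 2*c (I(c) = c + c = 2*c)
(0² + C(6))*I(-1) = (0² + (4 + 6))*(2*(-1)) = (0 + 10)*(-2) = 10*(-2) = -20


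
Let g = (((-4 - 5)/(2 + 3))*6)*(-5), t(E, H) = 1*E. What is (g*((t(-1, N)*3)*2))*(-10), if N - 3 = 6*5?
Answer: 3240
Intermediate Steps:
N = 33 (N = 3 + 6*5 = 3 + 30 = 33)
t(E, H) = E
g = 54 (g = (-9/5*6)*(-5) = (-9*⅕*6)*(-5) = -9/5*6*(-5) = -54/5*(-5) = 54)
(g*((t(-1, N)*3)*2))*(-10) = (54*(-1*3*2))*(-10) = (54*(-3*2))*(-10) = (54*(-6))*(-10) = -324*(-10) = 3240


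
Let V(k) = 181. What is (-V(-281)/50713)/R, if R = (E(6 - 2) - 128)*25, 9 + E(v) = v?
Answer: 181/168620725 ≈ 1.0734e-6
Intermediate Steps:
E(v) = -9 + v
R = -3325 (R = ((-9 + (6 - 2)) - 128)*25 = ((-9 + 4) - 128)*25 = (-5 - 128)*25 = -133*25 = -3325)
(-V(-281)/50713)/R = (-1*181/50713)/(-3325) = -181*1/50713*(-1/3325) = -181/50713*(-1/3325) = 181/168620725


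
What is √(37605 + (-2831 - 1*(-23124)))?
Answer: √57898 ≈ 240.62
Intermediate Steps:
√(37605 + (-2831 - 1*(-23124))) = √(37605 + (-2831 + 23124)) = √(37605 + 20293) = √57898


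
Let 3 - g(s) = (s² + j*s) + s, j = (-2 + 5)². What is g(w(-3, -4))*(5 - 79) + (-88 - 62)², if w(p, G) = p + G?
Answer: 20724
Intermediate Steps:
j = 9 (j = 3² = 9)
w(p, G) = G + p
g(s) = 3 - s² - 10*s (g(s) = 3 - ((s² + 9*s) + s) = 3 - (s² + 10*s) = 3 + (-s² - 10*s) = 3 - s² - 10*s)
g(w(-3, -4))*(5 - 79) + (-88 - 62)² = (3 - (-4 - 3)² - 10*(-4 - 3))*(5 - 79) + (-88 - 62)² = (3 - 1*(-7)² - 10*(-7))*(-74) + (-150)² = (3 - 1*49 + 70)*(-74) + 22500 = (3 - 49 + 70)*(-74) + 22500 = 24*(-74) + 22500 = -1776 + 22500 = 20724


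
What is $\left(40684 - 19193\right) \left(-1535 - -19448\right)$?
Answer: $384968283$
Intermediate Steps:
$\left(40684 - 19193\right) \left(-1535 - -19448\right) = 21491 \left(-1535 + 19448\right) = 21491 \cdot 17913 = 384968283$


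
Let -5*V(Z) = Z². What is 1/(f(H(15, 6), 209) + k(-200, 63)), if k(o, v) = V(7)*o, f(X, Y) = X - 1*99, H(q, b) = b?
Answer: 1/1867 ≈ 0.00053562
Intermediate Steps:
V(Z) = -Z²/5
f(X, Y) = -99 + X (f(X, Y) = X - 99 = -99 + X)
k(o, v) = -49*o/5 (k(o, v) = (-⅕*7²)*o = (-⅕*49)*o = -49*o/5)
1/(f(H(15, 6), 209) + k(-200, 63)) = 1/((-99 + 6) - 49/5*(-200)) = 1/(-93 + 1960) = 1/1867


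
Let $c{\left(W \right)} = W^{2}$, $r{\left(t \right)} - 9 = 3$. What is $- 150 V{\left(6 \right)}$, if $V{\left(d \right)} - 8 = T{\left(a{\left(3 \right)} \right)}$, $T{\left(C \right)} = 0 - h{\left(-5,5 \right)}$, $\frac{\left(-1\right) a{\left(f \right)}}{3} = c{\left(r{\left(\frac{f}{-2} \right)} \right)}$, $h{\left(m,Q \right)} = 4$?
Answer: $-600$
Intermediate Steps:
$r{\left(t \right)} = 12$ ($r{\left(t \right)} = 9 + 3 = 12$)
$a{\left(f \right)} = -432$ ($a{\left(f \right)} = - 3 \cdot 12^{2} = \left(-3\right) 144 = -432$)
$T{\left(C \right)} = -4$ ($T{\left(C \right)} = 0 - 4 = -4$)
$V{\left(d \right)} = 4$ ($V{\left(d \right)} = 8 - 4 = 4$)
$- 150 V{\left(6 \right)} = \left(-150\right) 4 = -600$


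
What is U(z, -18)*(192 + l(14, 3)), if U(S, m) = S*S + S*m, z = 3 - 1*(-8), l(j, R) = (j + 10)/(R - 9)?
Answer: -14476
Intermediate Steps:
l(j, R) = (10 + j)/(-9 + R)
z = 11 (z = 3 + 8 = 11)
U(S, m) = S**2 + S*m
U(z, -18)*(192 + l(14, 3)) = (11*(11 - 18))*(192 + (10 + 14)/(-9 + 3)) = (11*(-7))*(192 + 24/(-6)) = -77*(192 - 1/6*24) = -77*(192 - 4) = -77*188 = -14476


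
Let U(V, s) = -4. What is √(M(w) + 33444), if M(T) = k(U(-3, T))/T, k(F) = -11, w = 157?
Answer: √824359429/157 ≈ 182.88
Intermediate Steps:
M(T) = -11/T
√(M(w) + 33444) = √(-11/157 + 33444) = √(5250697/157) = √824359429/157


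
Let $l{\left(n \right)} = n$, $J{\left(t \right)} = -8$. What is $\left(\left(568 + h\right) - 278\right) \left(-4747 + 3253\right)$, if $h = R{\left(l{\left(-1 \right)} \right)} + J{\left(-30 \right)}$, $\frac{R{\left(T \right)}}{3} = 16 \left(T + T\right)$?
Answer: $-277884$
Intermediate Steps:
$R{\left(T \right)} = 96 T$ ($R{\left(T \right)} = 3 \cdot 16 \left(T + T\right) = 3 \cdot 16 \cdot 2 T = 3 \cdot 32 T = 96 T$)
$h = -104$ ($h = 96 \left(-1\right) - 8 = -96 - 8 = -104$)
$\left(\left(568 + h\right) - 278\right) \left(-4747 + 3253\right) = \left(\left(568 - 104\right) - 278\right) \left(-4747 + 3253\right) = \left(464 - 278\right) \left(-1494\right) = 186 \left(-1494\right) = -277884$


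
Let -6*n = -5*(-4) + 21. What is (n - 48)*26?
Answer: -4277/3 ≈ -1425.7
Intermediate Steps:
n = -41/6 (n = -(-5*(-4) + 21)/6 = -(20 + 21)/6 = -⅙*41 = -41/6 ≈ -6.8333)
(n - 48)*26 = (-41/6 - 48)*26 = -329/6*26 = -4277/3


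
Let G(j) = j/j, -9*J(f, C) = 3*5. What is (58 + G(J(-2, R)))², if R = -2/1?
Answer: 3481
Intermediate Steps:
R = -2 (R = -2*1 = -2)
J(f, C) = -5/3
G(j) = 1
(58 + G(J(-2, R)))² = (58 + 1)² = 59² = 3481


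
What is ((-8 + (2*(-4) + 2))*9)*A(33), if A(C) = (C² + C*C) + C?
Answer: -278586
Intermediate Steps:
A(C) = C + 2*C² (A(C) = (C² + C²) + C = 2*C² + C = C + 2*C²)
((-8 + (2*(-4) + 2))*9)*A(33) = ((-8 + (2*(-4) + 2))*9)*(33*(1 + 2*33)) = ((-8 + (-8 + 2))*9)*(33*(1 + 66)) = ((-8 - 6)*9)*(33*67) = -14*9*2211 = -126*2211 = -278586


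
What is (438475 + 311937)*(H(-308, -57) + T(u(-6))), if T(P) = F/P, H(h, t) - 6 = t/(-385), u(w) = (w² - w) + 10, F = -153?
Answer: 926167149/385 ≈ 2.4056e+6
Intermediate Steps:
u(w) = 10 + w² - w
H(h, t) = 6 - t/385 (H(h, t) = 6 + t/(-385) = 6 + t*(-1/385) = 6 - t/385)
T(P) = -153/P
(438475 + 311937)*(H(-308, -57) + T(u(-6))) = (438475 + 311937)*((6 - 1/385*(-57)) - 153/(10 + (-6)² - 1*(-6))) = 750412*((6 + 57/385) - 153/(10 + 36 + 6)) = 750412*(2367/385 - 153/52) = 750412*(64179/20020) = 926167149/385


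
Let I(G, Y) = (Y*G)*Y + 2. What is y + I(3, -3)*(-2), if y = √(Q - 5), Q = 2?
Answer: -58 + I*√3 ≈ -58.0 + 1.732*I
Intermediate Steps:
y = I*√3 (y = √(2 - 5) = √(-3) = I*√3 ≈ 1.732*I)
I(G, Y) = 2 + G*Y² (I(G, Y) = (G*Y)*Y + 2 = G*Y² + 2 = 2 + G*Y²)
y + I(3, -3)*(-2) = I*√3 + (2 + 3*(-3)²)*(-2) = I*√3 + (2 + 3*9)*(-2) = I*√3 + (2 + 27)*(-2) = I*√3 + 29*(-2) = I*√3 - 58 = -58 + I*√3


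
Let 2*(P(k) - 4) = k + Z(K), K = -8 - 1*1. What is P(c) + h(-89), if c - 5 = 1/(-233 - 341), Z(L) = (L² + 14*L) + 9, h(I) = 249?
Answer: 272649/1148 ≈ 237.50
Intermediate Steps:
K = -9 (K = -8 - 1 = -9)
Z(L) = 9 + L² + 14*L
c = 2869/574 (c = 5 + 1/(-233 - 341) = 5 + 1/(-574) = 5 - 1/574 = 2869/574 ≈ 4.9983)
P(k) = -14 + k/2 (P(k) = 4 + (k + (9 + (-9)² + 14*(-9)))/2 = 4 + (k + (9 + 81 - 126))/2 = 4 + (k - 36)/2 = 4 + (-36 + k)/2 = 4 + (-18 + k/2) = -14 + k/2)
P(c) + h(-89) = (-14 + (½)*(2869/574)) + 249 = (-14 + 2869/1148) + 249 = -13203/1148 + 249 = 272649/1148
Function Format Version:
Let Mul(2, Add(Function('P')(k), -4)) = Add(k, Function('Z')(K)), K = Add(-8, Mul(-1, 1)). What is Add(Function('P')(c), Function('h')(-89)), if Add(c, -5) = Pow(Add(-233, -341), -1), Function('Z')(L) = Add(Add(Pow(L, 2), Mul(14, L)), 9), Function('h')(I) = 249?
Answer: Rational(272649, 1148) ≈ 237.50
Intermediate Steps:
K = -9 (K = Add(-8, -1) = -9)
Function('Z')(L) = Add(9, Pow(L, 2), Mul(14, L))
c = Rational(2869, 574) (c = Add(5, Pow(Add(-233, -341), -1)) = Add(5, Pow(-574, -1)) = Add(5, Rational(-1, 574)) = Rational(2869, 574) ≈ 4.9983)
Function('P')(k) = Add(-14, Mul(Rational(1, 2), k)) (Function('P')(k) = Add(4, Mul(Rational(1, 2), Add(k, Add(9, Pow(-9, 2), Mul(14, -9))))) = Add(4, Mul(Rational(1, 2), Add(k, Add(9, 81, -126)))) = Add(4, Mul(Rational(1, 2), Add(k, -36))) = Add(4, Mul(Rational(1, 2), Add(-36, k))) = Add(4, Add(-18, Mul(Rational(1, 2), k))) = Add(-14, Mul(Rational(1, 2), k)))
Add(Function('P')(c), Function('h')(-89)) = Add(Add(-14, Mul(Rational(1, 2), Rational(2869, 574))), 249) = Add(Add(-14, Rational(2869, 1148)), 249) = Add(Rational(-13203, 1148), 249) = Rational(272649, 1148)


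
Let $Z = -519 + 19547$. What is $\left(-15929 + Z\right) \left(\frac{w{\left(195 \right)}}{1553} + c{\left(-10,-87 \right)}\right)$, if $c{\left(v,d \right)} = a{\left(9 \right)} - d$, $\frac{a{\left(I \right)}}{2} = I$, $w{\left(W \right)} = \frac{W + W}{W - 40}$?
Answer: $\frac{15665733207}{48143} \approx 3.254 \cdot 10^{5}$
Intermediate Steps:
$w{\left(W \right)} = \frac{2 W}{-40 + W}$
$a{\left(I \right)} = 2 I$
$c{\left(v,d \right)} = 18 - d$ ($c{\left(v,d \right)} = 2 \cdot 9 - d = 18 - d$)
$Z = 19028$
$\left(-15929 + Z\right) \left(\frac{w{\left(195 \right)}}{1553} + c{\left(-10,-87 \right)}\right) = \left(-15929 + 19028\right) \left(\frac{2 \cdot 195 \frac{1}{-40 + 195}}{1553} + \left(18 - -87\right)\right) = 3099 \left(2 \cdot 195 \cdot \frac{1}{155} \cdot \frac{1}{1553} + \left(18 + 87\right)\right) = 3099 \left(2 \cdot 195 \cdot \frac{1}{155} \cdot \frac{1}{1553} + 105\right) = 3099 \left(\frac{78}{31} \cdot \frac{1}{1553} + 105\right) = 3099 \left(\frac{78}{48143} + 105\right) = 3099 \cdot \frac{5055093}{48143} = \frac{15665733207}{48143}$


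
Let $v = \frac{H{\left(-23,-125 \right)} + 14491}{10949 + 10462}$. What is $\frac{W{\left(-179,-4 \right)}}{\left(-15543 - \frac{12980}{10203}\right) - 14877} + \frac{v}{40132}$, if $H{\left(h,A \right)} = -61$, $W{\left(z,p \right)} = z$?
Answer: $\frac{10088388789629}{1709654741344080} \approx 0.0059008$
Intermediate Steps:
$v = \frac{370}{549}$ ($v = \frac{-61 + 14491}{10949 + 10462} = \frac{14430}{21411} = 14430 \cdot \frac{1}{21411} = \frac{370}{549} \approx 0.67395$)
$\frac{W{\left(-179,-4 \right)}}{\left(-15543 - \frac{12980}{10203}\right) - 14877} + \frac{v}{40132} = - \frac{179}{\left(-15543 - \frac{12980}{10203}\right) - 14877} + \frac{370}{549 \cdot 40132} = - \frac{179}{\left(-15543 - \frac{12980}{10203}\right) - 14877} + \frac{370}{549} \cdot \frac{1}{40132} = - \frac{179}{\left(-15543 - \frac{12980}{10203}\right) - 14877} + \frac{185}{11016234} = - \frac{179}{- \frac{158598209}{10203} - 14877} + \frac{185}{11016234} = - \frac{179}{- \frac{310388240}{10203}} + \frac{185}{11016234} = \left(-179\right) \left(- \frac{10203}{310388240}\right) + \frac{185}{11016234} = \frac{1826337}{310388240} + \frac{185}{11016234} = \frac{10088388789629}{1709654741344080}$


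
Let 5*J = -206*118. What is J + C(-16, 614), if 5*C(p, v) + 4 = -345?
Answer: -24657/5 ≈ -4931.4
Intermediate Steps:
C(p, v) = -349/5 (C(p, v) = -⅘ + (⅕)*(-345) = -⅘ - 69 = -349/5)
J = -24308/5 (J = (-206*118)/5 = (⅕)*(-24308) = -24308/5 ≈ -4861.6)
J + C(-16, 614) = -24308/5 - 349/5 = -24657/5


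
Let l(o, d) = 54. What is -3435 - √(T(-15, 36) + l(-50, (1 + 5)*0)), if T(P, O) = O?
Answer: -3435 - 3*√10 ≈ -3444.5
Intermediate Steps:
-3435 - √(T(-15, 36) + l(-50, (1 + 5)*0)) = -3435 - √(36 + 54) = -3435 - √90 = -3435 - 3*√10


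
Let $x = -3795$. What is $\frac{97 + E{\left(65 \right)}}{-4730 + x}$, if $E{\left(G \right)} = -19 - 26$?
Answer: $- \frac{52}{8525} \approx -0.0060997$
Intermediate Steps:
$E{\left(G \right)} = -45$ ($E{\left(G \right)} = -19 - 26 = -45$)
$\frac{97 + E{\left(65 \right)}}{-4730 + x} = \frac{97 - 45}{-4730 - 3795} = \frac{52}{-8525} = 52 \left(- \frac{1}{8525}\right) = - \frac{52}{8525}$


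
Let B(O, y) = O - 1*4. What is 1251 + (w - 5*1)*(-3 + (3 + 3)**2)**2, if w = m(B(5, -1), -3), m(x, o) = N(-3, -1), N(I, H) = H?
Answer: -5283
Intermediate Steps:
B(O, y) = -4 + O (B(O, y) = O - 4 = -4 + O)
m(x, o) = -1
w = -1
1251 + (w - 5*1)*(-3 + (3 + 3)**2)**2 = 1251 + (-1 - 5*1)*(-3 + (3 + 3)**2)**2 = 1251 + (-1 - 5)*(-3 + 6**2)**2 = 1251 - 6*(-3 + 36)**2 = 1251 - 6*33**2 = 1251 - 6*1089 = 1251 - 6534 = -5283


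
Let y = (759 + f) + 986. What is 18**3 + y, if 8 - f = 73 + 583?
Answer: 6929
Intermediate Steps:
f = -648 (f = 8 - (73 + 583) = 8 - 1*656 = 8 - 656 = -648)
y = 1097 (y = (759 - 648) + 986 = 111 + 986 = 1097)
18**3 + y = 18**3 + 1097 = 5832 + 1097 = 6929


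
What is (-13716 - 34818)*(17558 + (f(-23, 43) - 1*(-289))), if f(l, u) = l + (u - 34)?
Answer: -865506822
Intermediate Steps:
f(l, u) = -34 + l + u (f(l, u) = l + (-34 + u) = -34 + l + u)
(-13716 - 34818)*(17558 + (f(-23, 43) - 1*(-289))) = (-13716 - 34818)*(17558 + ((-34 - 23 + 43) - 1*(-289))) = -48534*(17558 + (-14 + 289)) = -48534*(17558 + 275) = -48534*17833 = -865506822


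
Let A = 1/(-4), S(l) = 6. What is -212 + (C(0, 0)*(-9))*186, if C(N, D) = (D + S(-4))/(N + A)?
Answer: 39964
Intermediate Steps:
A = -1/4 ≈ -0.25000
C(N, D) = (6 + D)/(-1/4 + N) (C(N, D) = (D + 6)/(N - 1/4) = (6 + D)/(-1/4 + N))
-212 + (C(0, 0)*(-9))*186 = -212 + ((4*(6 + 0)/(-1 + 4*0))*(-9))*186 = -212 + ((4*6/(-1 + 0))*(-9))*186 = -212 + ((4*6/(-1))*(-9))*186 = -212 + ((4*(-1)*6)*(-9))*186 = -212 - 24*(-9)*186 = -212 + 216*186 = -212 + 40176 = 39964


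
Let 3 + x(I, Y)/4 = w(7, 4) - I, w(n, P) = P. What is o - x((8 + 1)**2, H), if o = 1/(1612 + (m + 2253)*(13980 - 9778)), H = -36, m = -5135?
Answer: 3874736639/12108552 ≈ 320.00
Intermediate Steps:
x(I, Y) = 4 - 4*I (x(I, Y) = -12 + 4*(4 - I) = -12 + (16 - 4*I) = 4 - 4*I)
o = -1/12108552 (o = 1/(1612 + (-5135 + 2253)*(13980 - 9778)) = 1/(1612 - 2882*4202) = 1/(1612 - 12110164) = 1/(-12108552) = -1/12108552 ≈ -8.2586e-8)
o - x((8 + 1)**2, H) = -1/12108552 - (4 - 4*(8 + 1)**2) = -1/12108552 - (4 - 4*9**2) = -1/12108552 - (4 - 4*81) = -1/12108552 - (4 - 324) = -1/12108552 - 1*(-320) = -1/12108552 + 320 = 3874736639/12108552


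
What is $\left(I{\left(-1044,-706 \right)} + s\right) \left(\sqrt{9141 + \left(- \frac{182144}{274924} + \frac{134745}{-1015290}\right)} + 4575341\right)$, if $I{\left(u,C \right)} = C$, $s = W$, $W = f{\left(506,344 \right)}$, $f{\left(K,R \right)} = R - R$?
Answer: $-3230190746 - \frac{353 \sqrt{197814876651126593955642}}{2326063233} \approx -3.2303 \cdot 10^{9}$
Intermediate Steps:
$f{\left(K,R \right)} = 0$
$W = 0$
$s = 0$
$\left(I{\left(-1044,-706 \right)} + s\right) \left(\sqrt{9141 + \left(- \frac{182144}{274924} + \frac{134745}{-1015290}\right)} + 4575341\right) = \left(-706 + 0\right) \left(\sqrt{9141 + \left(- \frac{182144}{274924} + \frac{134745}{-1015290}\right)} + 4575341\right) = - 706 \left(\sqrt{9141 + \left(\left(-182144\right) \frac{1}{274924} + 134745 \left(- \frac{1}{1015290}\right)\right)} + 4575341\right) = - 706 \left(\sqrt{9141 - \frac{3699560269}{4652126466}} + 4575341\right) = - 706 \left(\sqrt{\frac{42521388465437}{4652126466}} + 4575341\right) = - 706 \left(\frac{\sqrt{197814876651126593955642}}{4652126466} + 4575341\right) = - 706 \left(4575341 + \frac{\sqrt{197814876651126593955642}}{4652126466}\right) = -3230190746 - \frac{353 \sqrt{197814876651126593955642}}{2326063233}$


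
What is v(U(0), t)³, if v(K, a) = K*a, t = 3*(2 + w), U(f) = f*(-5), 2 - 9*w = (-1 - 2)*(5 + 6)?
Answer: 0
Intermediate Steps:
w = 35/9 (w = 2/9 - (-1 - 2)*(5 + 6)/9 = 2/9 - (-1)*11/3 = 2/9 - ⅑*(-33) = 2/9 + 11/3 = 35/9 ≈ 3.8889)
U(f) = -5*f
t = 53/3 (t = 3*(2 + 35/9) = 3*(53/9) = 53/3 ≈ 17.667)
v(U(0), t)³ = (-5*0*(53/3))³ = (0*(53/3))³ = 0³ = 0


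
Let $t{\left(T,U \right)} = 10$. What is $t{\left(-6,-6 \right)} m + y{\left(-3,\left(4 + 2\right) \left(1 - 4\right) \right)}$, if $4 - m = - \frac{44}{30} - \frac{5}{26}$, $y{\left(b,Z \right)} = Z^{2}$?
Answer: $\frac{14843}{39} \approx 380.59$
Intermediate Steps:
$m = \frac{2207}{390}$ ($m = 4 - \left(- \frac{44}{30} - \frac{5}{26}\right) = 4 - \left(\left(-44\right) \frac{1}{30} - \frac{5}{26}\right) = 4 - \left(- \frac{22}{15} - \frac{5}{26}\right) = 4 - - \frac{647}{390} = 4 + \frac{647}{390} = \frac{2207}{390} \approx 5.659$)
$t{\left(-6,-6 \right)} m + y{\left(-3,\left(4 + 2\right) \left(1 - 4\right) \right)} = 10 \cdot \frac{2207}{390} + \left(\left(4 + 2\right) \left(1 - 4\right)\right)^{2} = \frac{2207}{39} + \left(6 \left(-3\right)\right)^{2} = \frac{2207}{39} + \left(-18\right)^{2} = \frac{2207}{39} + 324 = \frac{14843}{39}$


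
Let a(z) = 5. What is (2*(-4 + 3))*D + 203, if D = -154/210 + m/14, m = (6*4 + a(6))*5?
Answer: 19294/105 ≈ 183.75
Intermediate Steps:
m = 145 (m = (6*4 + 5)*5 = (24 + 5)*5 = 29*5 = 145)
D = 2021/210 (D = -154/210 + 145/14 = -154*1/210 + 145*(1/14) = -11/15 + 145/14 = 2021/210 ≈ 9.6238)
(2*(-4 + 3))*D + 203 = (2*(-4 + 3))*(2021/210) + 203 = (2*(-1))*(2021/210) + 203 = -2*2021/210 + 203 = -2021/105 + 203 = 19294/105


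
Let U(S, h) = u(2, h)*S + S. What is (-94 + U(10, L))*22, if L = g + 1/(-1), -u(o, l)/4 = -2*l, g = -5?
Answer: -12408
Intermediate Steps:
u(o, l) = 8*l (u(o, l) = -(-8)*l = 8*l)
L = -6 (L = -5 + 1/(-1) = -5 - 1 = -6)
U(S, h) = S + 8*S*h (U(S, h) = (8*h)*S + S = 8*S*h + S = S + 8*S*h)
(-94 + U(10, L))*22 = (-94 + 10*(1 + 8*(-6)))*22 = (-94 + 10*(1 - 48))*22 = (-94 + 10*(-47))*22 = (-94 - 470)*22 = -564*22 = -12408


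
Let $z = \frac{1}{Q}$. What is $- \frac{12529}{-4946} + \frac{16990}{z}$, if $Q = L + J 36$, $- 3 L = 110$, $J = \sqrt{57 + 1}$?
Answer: $- \frac{9243541813}{14838} + 611640 \sqrt{58} \approx 4.0351 \cdot 10^{6}$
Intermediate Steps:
$J = \sqrt{58} \approx 7.6158$
$L = - \frac{110}{3}$ ($L = \left(- \frac{1}{3}\right) 110 = - \frac{110}{3} \approx -36.667$)
$Q = - \frac{110}{3} + 36 \sqrt{58}$ ($Q = - \frac{110}{3} + \sqrt{58} \cdot 36 = - \frac{110}{3} + 36 \sqrt{58} \approx 237.5$)
$z = \frac{1}{- \frac{110}{3} + 36 \sqrt{58}} \approx 0.0042105$
$- \frac{12529}{-4946} + \frac{16990}{z} = - \frac{12529}{-4946} + \frac{16990}{\frac{165}{332206} + \frac{81 \sqrt{58}}{166103}} = \left(-12529\right) \left(- \frac{1}{4946}\right) + \frac{16990}{\frac{165}{332206} + \frac{81 \sqrt{58}}{166103}} = \frac{12529}{4946} + \frac{16990}{\frac{165}{332206} + \frac{81 \sqrt{58}}{166103}}$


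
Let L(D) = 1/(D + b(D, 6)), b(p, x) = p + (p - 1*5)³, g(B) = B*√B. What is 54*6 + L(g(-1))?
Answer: 2895857/8938 + 19*I/4469 ≈ 323.99 + 0.0042515*I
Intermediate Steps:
g(B) = B^(3/2)
b(p, x) = p + (-5 + p)³ (b(p, x) = p + (p - 5)³ = p + (-5 + p)³)
L(D) = 1/((-5 + D)³ + 2*D) (L(D) = 1/(D + (D + (-5 + D)³)) = 1/((-5 + D)³ + 2*D))
54*6 + L(g(-1)) = 54*6 + 1/((-5 + (-1)^(3/2))³ + 2*(-1)^(3/2)) = 324 + 1/((-5 - I)³ + 2*(-I)) = 324 + 1/((-5 - I)³ - 2*I)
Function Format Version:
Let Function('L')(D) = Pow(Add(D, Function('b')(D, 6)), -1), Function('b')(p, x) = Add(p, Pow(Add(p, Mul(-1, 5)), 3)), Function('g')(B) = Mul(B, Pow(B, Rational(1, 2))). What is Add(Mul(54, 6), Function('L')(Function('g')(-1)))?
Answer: Add(Rational(2895857, 8938), Mul(Rational(19, 4469), I)) ≈ Add(323.99, Mul(0.0042515, I))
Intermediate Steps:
Function('g')(B) = Pow(B, Rational(3, 2))
Function('b')(p, x) = Add(p, Pow(Add(-5, p), 3)) (Function('b')(p, x) = Add(p, Pow(Add(p, -5), 3)) = Add(p, Pow(Add(-5, p), 3)))
Function('L')(D) = Pow(Add(Pow(Add(-5, D), 3), Mul(2, D)), -1) (Function('L')(D) = Pow(Add(D, Add(D, Pow(Add(-5, D), 3))), -1) = Pow(Add(Pow(Add(-5, D), 3), Mul(2, D)), -1))
Add(Mul(54, 6), Function('L')(Function('g')(-1))) = Add(Mul(54, 6), Pow(Add(Pow(Add(-5, Pow(-1, Rational(3, 2))), 3), Mul(2, Pow(-1, Rational(3, 2)))), -1)) = Add(324, Pow(Add(Pow(Add(-5, Mul(-1, I)), 3), Mul(2, Mul(-1, I))), -1)) = Add(324, Pow(Add(Pow(Add(-5, Mul(-1, I)), 3), Mul(-2, I)), -1))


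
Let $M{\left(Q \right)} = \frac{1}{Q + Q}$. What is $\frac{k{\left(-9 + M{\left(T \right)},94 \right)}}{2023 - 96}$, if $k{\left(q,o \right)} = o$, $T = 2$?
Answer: $\frac{2}{41} \approx 0.048781$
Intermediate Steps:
$M{\left(Q \right)} = \frac{1}{2 Q}$
$\frac{k{\left(-9 + M{\left(T \right)},94 \right)}}{2023 - 96} = \frac{94}{2023 - 96} = \frac{94}{1927} = 94 \cdot \frac{1}{1927} = \frac{2}{41}$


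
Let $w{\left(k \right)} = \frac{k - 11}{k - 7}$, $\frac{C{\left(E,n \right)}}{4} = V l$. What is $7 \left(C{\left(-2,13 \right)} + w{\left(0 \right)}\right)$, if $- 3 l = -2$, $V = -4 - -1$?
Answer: $-45$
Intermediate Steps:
$V = -3$ ($V = -4 + 1 = -3$)
$l = \frac{2}{3}$ ($l = \left(- \frac{1}{3}\right) \left(-2\right) = \frac{2}{3} \approx 0.66667$)
$C{\left(E,n \right)} = -8$ ($C{\left(E,n \right)} = 4 \left(\left(-3\right) \frac{2}{3}\right) = 4 \left(-2\right) = -8$)
$w{\left(k \right)} = \frac{-11 + k}{-7 + k}$
$7 \left(C{\left(-2,13 \right)} + w{\left(0 \right)}\right) = 7 \left(-8 + \frac{-11 + 0}{-7 + 0}\right) = 7 \left(-8 + \frac{1}{-7} \left(-11\right)\right) = 7 \left(-8 - - \frac{11}{7}\right) = 7 \left(-8 + \frac{11}{7}\right) = 7 \left(- \frac{45}{7}\right) = -45$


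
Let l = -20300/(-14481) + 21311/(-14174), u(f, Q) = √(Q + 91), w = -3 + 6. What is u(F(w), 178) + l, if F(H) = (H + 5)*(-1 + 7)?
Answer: -20872391/205253694 + √269 ≈ 16.300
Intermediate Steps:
w = 3
F(H) = 30 + 6*H (F(H) = (5 + H)*6 = 30 + 6*H)
u(f, Q) = √(91 + Q)
l = -20872391/205253694 (l = -20300*(-1/14481) + 21311*(-1/14174) = 20300/14481 - 21311/14174 = -20872391/205253694 ≈ -0.10169)
u(F(w), 178) + l = √(91 + 178) - 20872391/205253694 = √269 - 20872391/205253694 = -20872391/205253694 + √269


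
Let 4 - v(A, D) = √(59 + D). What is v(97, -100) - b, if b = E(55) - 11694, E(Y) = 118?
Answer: 11580 - I*√41 ≈ 11580.0 - 6.4031*I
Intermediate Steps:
b = -11576 (b = 118 - 11694 = -11576)
v(A, D) = 4 - √(59 + D)
v(97, -100) - b = (4 - √(59 - 100)) - 1*(-11576) = (4 - √(-41)) + 11576 = (4 - I*√41) + 11576 = 11580 - I*√41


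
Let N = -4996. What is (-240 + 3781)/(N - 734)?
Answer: -3541/5730 ≈ -0.61798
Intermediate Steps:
(-240 + 3781)/(N - 734) = (-240 + 3781)/(-4996 - 734) = 3541/(-5730) = 3541*(-1/5730) = -3541/5730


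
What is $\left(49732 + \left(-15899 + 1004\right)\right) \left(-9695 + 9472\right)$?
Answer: $-7768651$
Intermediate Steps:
$\left(49732 + \left(-15899 + 1004\right)\right) \left(-9695 + 9472\right) = \left(49732 - 14895\right) \left(-223\right) = 34837 \left(-223\right) = -7768651$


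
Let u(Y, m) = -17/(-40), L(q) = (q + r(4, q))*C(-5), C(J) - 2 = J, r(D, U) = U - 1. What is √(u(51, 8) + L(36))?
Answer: I*√85030/20 ≈ 14.58*I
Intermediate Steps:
r(D, U) = -1 + U
C(J) = 2 + J
L(q) = 3 - 6*q (L(q) = (q + (-1 + q))*(2 - 5) = (-1 + 2*q)*(-3) = 3 - 6*q)
u(Y, m) = 17/40 (u(Y, m) = -17*(-1/40) = 17/40)
√(u(51, 8) + L(36)) = √(17/40 + (3 - 6*36)) = √(17/40 + (3 - 216)) = √(17/40 - 213) = √(-8503/40) = I*√85030/20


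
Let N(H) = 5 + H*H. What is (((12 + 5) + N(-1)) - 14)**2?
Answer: 81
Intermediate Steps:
N(H) = 5 + H**2
(((12 + 5) + N(-1)) - 14)**2 = (((12 + 5) + (5 + (-1)**2)) - 14)**2 = ((17 + (5 + 1)) - 14)**2 = ((17 + 6) - 14)**2 = (23 - 14)**2 = 9**2 = 81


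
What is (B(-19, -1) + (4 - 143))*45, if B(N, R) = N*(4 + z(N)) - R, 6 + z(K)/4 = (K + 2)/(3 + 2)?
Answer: 22518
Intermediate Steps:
z(K) = -112/5 + 4*K/5 (z(K) = -24 + 4*((K + 2)/(3 + 2)) = -24 + 4*((2 + K)/5) = -24 + 4*((2 + K)*(1/5)) = -24 + 4*(2/5 + K/5) = -24 + (8/5 + 4*K/5) = -112/5 + 4*K/5)
B(N, R) = -R + N*(-92/5 + 4*N/5) (B(N, R) = N*(4 + (-112/5 + 4*N/5)) - R = N*(-92/5 + 4*N/5) - R = -R + N*(-92/5 + 4*N/5))
(B(-19, -1) + (4 - 143))*45 = ((-1*(-1) - 92/5*(-19) + (4/5)*(-19)**2) + (4 - 143))*45 = ((1 + 1748/5 + (4/5)*361) - 139)*45 = ((1 + 1748/5 + 1444/5) - 139)*45 = (3197/5 - 139)*45 = (2502/5)*45 = 22518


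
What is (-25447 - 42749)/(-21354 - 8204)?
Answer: 34098/14779 ≈ 2.3072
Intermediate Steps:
(-25447 - 42749)/(-21354 - 8204) = -68196/(-29558) = -68196*(-1/29558) = 34098/14779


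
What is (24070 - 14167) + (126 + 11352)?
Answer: 21381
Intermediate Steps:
(24070 - 14167) + (126 + 11352) = 9903 + 11478 = 21381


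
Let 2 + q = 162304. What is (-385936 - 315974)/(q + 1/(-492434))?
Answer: -115214782980/26641007689 ≈ -4.3247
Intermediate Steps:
q = 162302 (q = -2 + 162304 = 162302)
(-385936 - 315974)/(q + 1/(-492434)) = (-385936 - 315974)/(162302 + 1/(-492434)) = -701910/(162302 - 1/492434) = -701910/79923023067/492434 = -701910*492434/79923023067 = -115214782980/26641007689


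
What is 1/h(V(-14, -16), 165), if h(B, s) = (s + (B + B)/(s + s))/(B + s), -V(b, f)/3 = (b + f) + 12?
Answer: 4015/3031 ≈ 1.3246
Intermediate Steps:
V(b, f) = -36 - 3*b - 3*f (V(b, f) = -3*((b + f) + 12) = -3*(12 + b + f) = -36 - 3*b - 3*f)
h(B, s) = (s + B/s)/(B + s) (h(B, s) = (s + (2*B)/((2*s)))/(B + s) = (s + (2*B)*(1/(2*s)))/(B + s) = (s + B/s)/(B + s))
1/h(V(-14, -16), 165) = 1/(((-36 - 3*(-14) - 3*(-16)) + 165²)/(165*((-36 - 3*(-14) - 3*(-16)) + 165))) = 1/(((-36 + 42 + 48) + 27225)/(165*((-36 + 42 + 48) + 165))) = 1/((54 + 27225)/(165*(54 + 165))) = 1/((1/165)*27279/219) = 1/((1/165)*(1/219)*27279) = 1/(3031/4015) = 4015/3031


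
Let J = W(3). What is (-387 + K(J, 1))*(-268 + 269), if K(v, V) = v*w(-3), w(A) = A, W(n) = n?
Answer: -396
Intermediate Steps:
J = 3
K(v, V) = -3*v (K(v, V) = v*(-3) = -3*v)
(-387 + K(J, 1))*(-268 + 269) = (-387 - 3*3)*(-268 + 269) = (-387 - 9)*1 = -396*1 = -396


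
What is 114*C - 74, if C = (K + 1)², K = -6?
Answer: 2776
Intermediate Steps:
C = 25 (C = (-6 + 1)² = (-5)² = 25)
114*C - 74 = 114*25 - 74 = 2850 - 74 = 2776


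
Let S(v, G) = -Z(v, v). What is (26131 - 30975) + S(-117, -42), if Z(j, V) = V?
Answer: -4727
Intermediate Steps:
S(v, G) = -v
(26131 - 30975) + S(-117, -42) = (26131 - 30975) - 1*(-117) = -4844 + 117 = -4727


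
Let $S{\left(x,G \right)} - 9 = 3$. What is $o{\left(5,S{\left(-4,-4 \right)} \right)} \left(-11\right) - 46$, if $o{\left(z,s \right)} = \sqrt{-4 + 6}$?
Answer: $-46 - 11 \sqrt{2} \approx -61.556$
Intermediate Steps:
$S{\left(x,G \right)} = 12$ ($S{\left(x,G \right)} = 9 + 3 = 12$)
$o{\left(z,s \right)} = \sqrt{2}$
$o{\left(5,S{\left(-4,-4 \right)} \right)} \left(-11\right) - 46 = \sqrt{2} \left(-11\right) - 46 = - 11 \sqrt{2} - 46 = -46 - 11 \sqrt{2}$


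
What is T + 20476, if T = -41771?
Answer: -21295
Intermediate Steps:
T + 20476 = -41771 + 20476 = -21295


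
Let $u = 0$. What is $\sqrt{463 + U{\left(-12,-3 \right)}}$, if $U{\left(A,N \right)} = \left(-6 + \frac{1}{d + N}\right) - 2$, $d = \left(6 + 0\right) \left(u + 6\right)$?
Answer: $\frac{2 \sqrt{123882}}{33} \approx 21.331$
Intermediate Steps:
$d = 36$ ($d = \left(6 + 0\right) \left(0 + 6\right) = 6 \cdot 6 = 36$)
$U{\left(A,N \right)} = -8 + \frac{1}{36 + N}$ ($U{\left(A,N \right)} = \left(-6 + \frac{1}{36 + N}\right) - 2 = -8 + \frac{1}{36 + N}$)
$\sqrt{463 + U{\left(-12,-3 \right)}} = \sqrt{463 + \frac{-287 - -24}{36 - 3}} = \sqrt{463 + \frac{-287 + 24}{33}} = \sqrt{463 + \frac{1}{33} \left(-263\right)} = \sqrt{463 - \frac{263}{33}} = \sqrt{\frac{15016}{33}} = \frac{2 \sqrt{123882}}{33}$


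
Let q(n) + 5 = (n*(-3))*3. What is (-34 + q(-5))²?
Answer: 36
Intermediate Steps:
q(n) = -5 - 9*n (q(n) = -5 + (n*(-3))*3 = -5 - 3*n*3 = -5 - 9*n)
(-34 + q(-5))² = (-34 + (-5 - 9*(-5)))² = (-34 + (-5 + 45))² = (-34 + 40)² = 6² = 36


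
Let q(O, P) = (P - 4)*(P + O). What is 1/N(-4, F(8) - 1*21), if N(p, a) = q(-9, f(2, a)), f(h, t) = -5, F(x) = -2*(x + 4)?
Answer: 1/126 ≈ 0.0079365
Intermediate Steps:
F(x) = -8 - 2*x (F(x) = -2*(4 + x) = -8 - 2*x)
q(O, P) = (-4 + P)*(O + P)
N(p, a) = 126 (N(p, a) = (-5)² - 4*(-9) - 4*(-5) - 9*(-5) = 25 + 36 + 20 + 45 = 126)
1/N(-4, F(8) - 1*21) = 1/126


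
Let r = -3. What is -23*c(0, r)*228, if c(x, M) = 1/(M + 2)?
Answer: 5244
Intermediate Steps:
c(x, M) = 1/(2 + M)
-23*c(0, r)*228 = -23/(2 - 3)*228 = -23/(-1)*228 = -23*(-1)*228 = 23*228 = 5244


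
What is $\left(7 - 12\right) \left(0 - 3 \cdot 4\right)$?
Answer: $60$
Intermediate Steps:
$\left(7 - 12\right) \left(0 - 3 \cdot 4\right) = - 5 \left(0 - 12\right) = \left(-5\right) \left(-12\right) = 60$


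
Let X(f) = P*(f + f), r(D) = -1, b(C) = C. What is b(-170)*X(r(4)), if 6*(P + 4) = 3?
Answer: -1190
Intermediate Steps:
P = -7/2 (P = -4 + (⅙)*3 = -4 + ½ = -7/2 ≈ -3.5000)
X(f) = -7*f (X(f) = -7*(f + f)/2 = -7*f)
b(-170)*X(r(4)) = -(-1190)*(-1) = -170*7 = -1190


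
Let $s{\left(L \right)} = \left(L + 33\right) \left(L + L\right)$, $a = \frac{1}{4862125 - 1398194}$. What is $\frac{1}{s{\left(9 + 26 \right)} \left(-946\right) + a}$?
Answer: $- \frac{3463931}{15597942735759} \approx -2.2208 \cdot 10^{-7}$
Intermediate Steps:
$a = \frac{1}{3463931} \approx 2.8869 \cdot 10^{-7}$
$s{\left(L \right)} = 2 L \left(33 + L\right)$ ($s{\left(L \right)} = \left(33 + L\right) 2 L = 2 L \left(33 + L\right)$)
$\frac{1}{s{\left(9 + 26 \right)} \left(-946\right) + a} = \frac{1}{2 \left(9 + 26\right) \left(33 + \left(9 + 26\right)\right) \left(-946\right) + \frac{1}{3463931}} = \frac{1}{2 \cdot 35 \left(33 + 35\right) \left(-946\right) + \frac{1}{3463931}} = \frac{1}{2 \cdot 35 \cdot 68 \left(-946\right) + \frac{1}{3463931}} = \frac{1}{4760 \left(-946\right) + \frac{1}{3463931}} = \frac{1}{-4502960 + \frac{1}{3463931}} = \frac{1}{- \frac{15597942735759}{3463931}} = - \frac{3463931}{15597942735759}$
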